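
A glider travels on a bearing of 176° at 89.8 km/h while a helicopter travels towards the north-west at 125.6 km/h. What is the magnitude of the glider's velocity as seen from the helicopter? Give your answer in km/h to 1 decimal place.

Taking east as x and north as y: glider velocity = (6.264, -89.581) km/h; helicopter velocity = (-88.813, 88.813) km/h.
Velocity of glider relative to helicopter = (6.264, -89.581) − (-88.813, 88.813) = (95.077, -178.394) km/h.
Magnitude = |(95.077, -178.394)| = 202.148 km/h.

202.1 km/h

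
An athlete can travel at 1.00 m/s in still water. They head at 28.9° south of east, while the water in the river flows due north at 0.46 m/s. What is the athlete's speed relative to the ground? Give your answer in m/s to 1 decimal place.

0.9 m/s

Taking east as x and north as y: velocity relative to the water = (0.875, -0.483) m/s; the water relative to ground = (0.000, 0.460) m/s.
Velocity relative to ground = (0.875, -0.483) + (0.000, 0.460) = (0.875, -0.023) m/s.
Speed = |(0.875, -0.023)| = 0.876 m/s.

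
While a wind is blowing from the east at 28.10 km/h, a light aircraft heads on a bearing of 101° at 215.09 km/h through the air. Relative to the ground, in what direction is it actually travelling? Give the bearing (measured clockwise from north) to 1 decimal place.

102.6°

Taking east as x and north as y: velocity relative to the air = (211.138, -41.041) km/h; the air relative to ground = (-28.100, 0.000) km/h.
Velocity relative to ground = (211.138, -41.041) + (-28.100, 0.000) = (183.038, -41.041) km/h.
Bearing = atan2(183.04, -41.04) = 102.64° clockwise from north.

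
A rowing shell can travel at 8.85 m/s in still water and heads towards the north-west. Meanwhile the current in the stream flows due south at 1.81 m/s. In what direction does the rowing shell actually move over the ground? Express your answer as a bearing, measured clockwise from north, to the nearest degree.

305°

Taking east as x and north as y: velocity relative to the water = (-6.258, 6.258) m/s; the water relative to ground = (0.000, -1.810) m/s.
Velocity relative to ground = (-6.258, 6.258) + (0.000, -1.810) = (-6.258, 4.448) m/s.
Bearing = atan2(-6.26, 4.45) = 305.40° clockwise from north.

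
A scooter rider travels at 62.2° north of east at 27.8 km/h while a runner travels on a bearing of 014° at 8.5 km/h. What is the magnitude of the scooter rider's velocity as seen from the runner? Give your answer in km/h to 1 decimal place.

19.7 km/h

Taking east as x and north as y: scooter rider velocity = (12.966, 24.591) km/h; runner velocity = (2.056, 8.248) km/h.
Velocity of scooter rider relative to runner = (12.966, 24.591) − (2.056, 8.248) = (10.909, 16.344) km/h.
Magnitude = |(10.909, 16.344)| = 19.650 km/h.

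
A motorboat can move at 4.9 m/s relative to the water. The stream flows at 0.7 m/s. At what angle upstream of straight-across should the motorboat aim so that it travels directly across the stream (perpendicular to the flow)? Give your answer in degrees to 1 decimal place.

To cancel the current, the upstream component of the motorboat's velocity must equal the flow: 4.9 sin θ = 0.7.
sin θ = 0.7 / 4.9 = 0.1429.
θ = arcsin(0.1429) = 8.213°.

8.2°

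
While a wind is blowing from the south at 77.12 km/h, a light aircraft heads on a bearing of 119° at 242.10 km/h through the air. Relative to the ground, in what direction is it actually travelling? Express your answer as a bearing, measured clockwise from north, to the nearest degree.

101°

Taking east as x and north as y: velocity relative to the air = (211.745, -117.372) km/h; the air relative to ground = (0.000, 77.120) km/h.
Velocity relative to ground = (211.745, -117.372) + (0.000, 77.120) = (211.745, -40.252) km/h.
Bearing = atan2(211.75, -40.25) = 100.76° clockwise from north.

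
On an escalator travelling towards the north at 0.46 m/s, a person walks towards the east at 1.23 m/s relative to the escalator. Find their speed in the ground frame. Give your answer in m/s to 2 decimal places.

Taking east as x and north as y: escalator velocity = (0.000, 0.460) m/s; person velocity relative to escalator = (1.230, 0.000) m/s.
Velocity relative to ground = (0.000, 0.460) + (1.230, 0.000) = (1.230, 0.460) m/s.
Speed = |(1.230, 0.460)| = 1.313 m/s.

1.31 m/s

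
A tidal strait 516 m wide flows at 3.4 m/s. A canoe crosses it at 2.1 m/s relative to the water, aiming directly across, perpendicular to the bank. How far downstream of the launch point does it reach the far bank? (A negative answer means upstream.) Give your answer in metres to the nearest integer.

835 m

Perpendicular speed = 2.100 m/s; crossing time = 516 / 2.100 = 245.714 s.
Net downstream speed = 3.400 m/s.
Drift = 3.400 × 245.714 = 835.429 m (downstream).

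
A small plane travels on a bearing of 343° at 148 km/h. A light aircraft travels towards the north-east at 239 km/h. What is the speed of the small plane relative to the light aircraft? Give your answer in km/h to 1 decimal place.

214.0 km/h

Taking east as x and north as y: small plane velocity = (-43.271, 141.533) km/h; light aircraft velocity = (168.999, 168.999) km/h.
Velocity of small plane relative to light aircraft = (-43.271, 141.533) − (168.999, 168.999) = (-212.270, -27.465) km/h.
Magnitude = |(-212.270, -27.465)| = 214.039 km/h.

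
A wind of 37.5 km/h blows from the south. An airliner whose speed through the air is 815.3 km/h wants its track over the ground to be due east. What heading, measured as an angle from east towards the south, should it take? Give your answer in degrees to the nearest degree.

3°

The wind pushes perpendicular to the desired track; the heading must have a component into the wind equal to 37.5 km/h: 815.3 sin θ = 37.5.
sin θ = 0.0460, so θ = 2.636°.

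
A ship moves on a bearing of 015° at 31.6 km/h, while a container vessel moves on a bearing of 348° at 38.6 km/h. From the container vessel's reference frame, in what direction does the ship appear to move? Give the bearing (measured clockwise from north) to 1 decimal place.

114.1°

Taking east as x and north as y: ship velocity = (8.179, 30.523) km/h; container vessel velocity = (-8.025, 37.756) km/h.
Velocity of ship relative to container vessel = (8.179, 30.523) − (-8.025, 37.756) = (16.204, -7.233) km/h.
Bearing = atan2(16.20, -7.23) = 114.06° clockwise from north.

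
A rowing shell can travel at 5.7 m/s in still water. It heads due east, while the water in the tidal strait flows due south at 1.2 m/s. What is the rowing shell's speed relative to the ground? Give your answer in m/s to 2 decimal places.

5.82 m/s

Taking east as x and north as y: velocity relative to the water = (5.700, 0.000) m/s; the water relative to ground = (0.000, -1.200) m/s.
Velocity relative to ground = (5.700, 0.000) + (0.000, -1.200) = (5.700, -1.200) m/s.
Speed = |(5.700, -1.200)| = 5.825 m/s.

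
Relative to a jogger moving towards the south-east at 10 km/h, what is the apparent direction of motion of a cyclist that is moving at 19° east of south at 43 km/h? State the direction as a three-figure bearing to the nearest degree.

Taking east as x and north as y: cyclist velocity = (13.999, -40.657) km/h; jogger velocity = (7.071, -7.071) km/h.
Velocity of cyclist relative to jogger = (13.999, -40.657) − (7.071, -7.071) = (6.928, -33.586) km/h.
Bearing = atan2(6.93, -33.59) = 168.34° clockwise from north.

168°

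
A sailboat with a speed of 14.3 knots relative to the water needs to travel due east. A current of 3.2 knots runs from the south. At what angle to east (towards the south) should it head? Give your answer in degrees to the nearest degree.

13°

The current pushes perpendicular to the desired track; the heading must have a component into the current equal to 3.2 knots: 14.3 sin θ = 3.2.
sin θ = 0.2238, so θ = 12.931°.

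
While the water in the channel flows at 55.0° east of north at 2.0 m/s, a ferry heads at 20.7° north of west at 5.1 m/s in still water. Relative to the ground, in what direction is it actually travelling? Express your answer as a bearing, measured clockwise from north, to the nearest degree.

313°

Taking east as x and north as y: velocity relative to the water = (-4.771, 1.803) m/s; the water relative to ground = (1.638, 1.147) m/s.
Velocity relative to ground = (-4.771, 1.803) + (1.638, 1.147) = (-3.132, 2.950) m/s.
Bearing = atan2(-3.13, 2.95) = 313.28° clockwise from north.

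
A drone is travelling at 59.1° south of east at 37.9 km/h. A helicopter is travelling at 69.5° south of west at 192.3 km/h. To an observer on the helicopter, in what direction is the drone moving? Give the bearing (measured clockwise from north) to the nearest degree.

Taking east as x and north as y: drone velocity = (19.463, -32.521) km/h; helicopter velocity = (-67.345, -180.122) km/h.
Velocity of drone relative to helicopter = (19.463, -32.521) − (-67.345, -180.122) = (86.808, 147.601) km/h.
Bearing = atan2(86.81, 147.60) = 30.46° clockwise from north.

030°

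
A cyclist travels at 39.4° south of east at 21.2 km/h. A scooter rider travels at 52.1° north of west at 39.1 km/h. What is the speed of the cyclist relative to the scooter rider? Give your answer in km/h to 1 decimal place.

60.0 km/h

Taking east as x and north as y: cyclist velocity = (16.382, -13.456) km/h; scooter rider velocity = (-24.019, 30.853) km/h.
Velocity of cyclist relative to scooter rider = (16.382, -13.456) − (-24.019, 30.853) = (40.401, -44.309) km/h.
Magnitude = |(40.401, -44.309)| = 59.963 km/h.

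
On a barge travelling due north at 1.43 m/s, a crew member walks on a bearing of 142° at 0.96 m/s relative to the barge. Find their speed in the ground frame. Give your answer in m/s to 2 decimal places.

Taking east as x and north as y: barge velocity = (0.000, 1.430) m/s; crew member velocity relative to barge = (0.591, -0.756) m/s.
Velocity relative to ground = (0.000, 1.430) + (0.591, -0.756) = (0.591, 0.674) m/s.
Speed = |(0.591, 0.674)| = 0.896 m/s.

0.90 m/s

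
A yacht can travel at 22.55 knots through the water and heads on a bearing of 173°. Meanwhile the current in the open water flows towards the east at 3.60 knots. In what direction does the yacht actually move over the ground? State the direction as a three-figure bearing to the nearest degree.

Taking east as x and north as y: velocity relative to the water = (2.748, -22.382) knots; the water relative to ground = (3.600, 0.000) knots.
Velocity relative to ground = (2.748, -22.382) + (3.600, 0.000) = (6.348, -22.382) knots.
Bearing = atan2(6.35, -22.38) = 164.17° clockwise from north.

164°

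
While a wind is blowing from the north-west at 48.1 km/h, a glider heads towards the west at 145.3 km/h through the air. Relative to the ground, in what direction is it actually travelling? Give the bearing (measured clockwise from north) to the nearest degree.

253°

Taking east as x and north as y: velocity relative to the air = (-145.300, 0.000) km/h; the air relative to ground = (34.012, -34.012) km/h.
Velocity relative to ground = (-145.300, 0.000) + (34.012, -34.012) = (-111.288, -34.012) km/h.
Bearing = atan2(-111.29, -34.01) = 253.01° clockwise from north.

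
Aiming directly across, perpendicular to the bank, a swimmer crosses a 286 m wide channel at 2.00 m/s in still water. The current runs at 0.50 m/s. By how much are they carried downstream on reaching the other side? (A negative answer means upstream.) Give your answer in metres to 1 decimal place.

Perpendicular speed = 2.000 m/s; crossing time = 286 / 2.000 = 143.000 s.
Net downstream speed = 0.500 m/s.
Drift = 0.500 × 143.000 = 71.500 m (downstream).

71.5 m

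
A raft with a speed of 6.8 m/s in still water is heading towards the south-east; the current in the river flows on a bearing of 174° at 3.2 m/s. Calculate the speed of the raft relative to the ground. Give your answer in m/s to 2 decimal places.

Taking east as x and north as y: velocity relative to the water = (4.808, -4.808) m/s; the water relative to ground = (0.334, -3.182) m/s.
Velocity relative to ground = (4.808, -4.808) + (0.334, -3.182) = (5.143, -7.991) m/s.
Speed = |(5.143, -7.991)| = 9.503 m/s.

9.50 m/s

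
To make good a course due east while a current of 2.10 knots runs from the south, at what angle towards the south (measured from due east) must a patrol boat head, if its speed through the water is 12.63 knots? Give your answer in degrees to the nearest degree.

10°

The current pushes perpendicular to the desired track; the heading must have a component into the current equal to 2.10 knots: 12.63 sin θ = 2.10.
sin θ = 0.1663, so θ = 9.571°.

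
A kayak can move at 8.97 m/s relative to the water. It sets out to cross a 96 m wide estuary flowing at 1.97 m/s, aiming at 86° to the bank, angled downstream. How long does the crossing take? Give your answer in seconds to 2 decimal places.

The component of the kayak's velocity perpendicular to the bank is 8.97 × sin 86° = 8.948 m/s.
The flow acts along the bank and has no component across it.
Time = 96 / 8.948 = 10.728 s.

10.73 s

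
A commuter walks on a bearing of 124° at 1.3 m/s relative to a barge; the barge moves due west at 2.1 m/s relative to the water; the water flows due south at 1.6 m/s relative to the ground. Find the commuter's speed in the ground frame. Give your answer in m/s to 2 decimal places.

2.54 m/s

In east/north components (m/s): commuter relative to barge = (1.078, -0.727); barge relative to water = (-2.100, 0.000); water relative to ground = (0.000, -1.600).
Sum = (-1.022, -2.327) m/s.
Speed = |(-1.022, -2.327)| = 2.542 m/s.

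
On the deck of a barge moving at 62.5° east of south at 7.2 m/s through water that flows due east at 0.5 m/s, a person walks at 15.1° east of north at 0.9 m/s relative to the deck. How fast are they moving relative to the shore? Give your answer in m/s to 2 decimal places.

In east/north components (m/s): person relative to barge = (0.234, 0.869); barge relative to water = (6.386, -3.325); water relative to ground = (0.500, 0.000).
Sum = (7.121, -2.456) m/s.
Speed = |(7.121, -2.456)| = 7.532 m/s.

7.53 m/s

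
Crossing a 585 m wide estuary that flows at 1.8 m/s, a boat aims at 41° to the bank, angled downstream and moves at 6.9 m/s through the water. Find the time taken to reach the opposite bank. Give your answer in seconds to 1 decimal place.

The component of the boat's velocity perpendicular to the bank is 6.9 × sin 41° = 4.527 m/s.
Only the cross-stream component determines the crossing time; the current contributes nothing perpendicular to the bank.
Time = 585 / 4.527 = 129.230 s.

129.2 s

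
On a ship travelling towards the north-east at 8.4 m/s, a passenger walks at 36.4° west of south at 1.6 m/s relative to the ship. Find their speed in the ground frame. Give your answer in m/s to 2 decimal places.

Taking east as x and north as y: ship velocity = (5.940, 5.940) m/s; passenger velocity relative to ship = (-0.949, -1.288) m/s.
Velocity relative to ground = (5.940, 5.940) + (-0.949, -1.288) = (4.990, 4.652) m/s.
Speed = |(4.990, 4.652)| = 6.822 m/s.

6.82 m/s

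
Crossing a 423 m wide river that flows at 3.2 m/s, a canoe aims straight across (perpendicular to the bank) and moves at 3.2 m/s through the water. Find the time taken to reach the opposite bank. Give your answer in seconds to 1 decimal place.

The component of the canoe's velocity perpendicular to the bank is 3.2 m/s.
The current is parallel to the bank, so it does not affect the crossing time.
Time = 423 / 3.200 = 132.188 s.

132.2 s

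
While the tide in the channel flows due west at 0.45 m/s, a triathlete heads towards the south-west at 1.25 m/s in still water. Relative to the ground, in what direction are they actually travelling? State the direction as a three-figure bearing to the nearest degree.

Taking east as x and north as y: velocity relative to the water = (-0.884, -0.884) m/s; the water relative to ground = (-0.450, 0.000) m/s.
Velocity relative to ground = (-0.884, -0.884) + (-0.450, 0.000) = (-1.334, -0.884) m/s.
Bearing = atan2(-1.33, -0.88) = 236.47° clockwise from north.

236°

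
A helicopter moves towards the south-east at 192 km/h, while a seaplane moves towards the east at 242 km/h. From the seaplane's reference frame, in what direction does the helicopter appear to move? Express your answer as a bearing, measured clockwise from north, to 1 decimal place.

Taking east as x and north as y: helicopter velocity = (135.765, -135.765) km/h; seaplane velocity = (242.000, 0.000) km/h.
Velocity of helicopter relative to seaplane = (135.765, -135.765) − (242.000, 0.000) = (-106.235, -135.765) km/h.
Bearing = atan2(-106.24, -135.76) = 218.04° clockwise from north.

218.0°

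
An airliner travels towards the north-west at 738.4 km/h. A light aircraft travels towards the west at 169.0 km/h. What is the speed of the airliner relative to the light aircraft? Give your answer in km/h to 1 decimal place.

Taking east as x and north as y: airliner velocity = (-522.128, 522.128) km/h; light aircraft velocity = (-169.000, 0.000) km/h.
Velocity of airliner relative to light aircraft = (-522.128, 522.128) − (-169.000, 0.000) = (-353.128, 522.128) km/h.
Magnitude = |(-353.128, 522.128)| = 630.330 km/h.

630.3 km/h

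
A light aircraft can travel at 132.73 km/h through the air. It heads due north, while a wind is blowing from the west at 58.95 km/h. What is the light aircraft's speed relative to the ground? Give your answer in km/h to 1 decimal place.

Taking east as x and north as y: velocity relative to the air = (0.000, 132.730) km/h; the air relative to ground = (58.950, 0.000) km/h.
Velocity relative to ground = (0.000, 132.730) + (58.950, 0.000) = (58.950, 132.730) km/h.
Speed = |(58.950, 132.730)| = 145.232 km/h.

145.2 km/h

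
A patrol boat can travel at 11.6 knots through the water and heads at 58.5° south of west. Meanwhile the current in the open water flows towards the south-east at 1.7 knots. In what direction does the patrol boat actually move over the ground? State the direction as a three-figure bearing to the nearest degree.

204°

Taking east as x and north as y: velocity relative to the water = (-6.061, -9.891) knots; the water relative to ground = (1.202, -1.202) knots.
Velocity relative to ground = (-6.061, -9.891) + (1.202, -1.202) = (-4.859, -11.093) knots.
Bearing = atan2(-4.86, -11.09) = 203.65° clockwise from north.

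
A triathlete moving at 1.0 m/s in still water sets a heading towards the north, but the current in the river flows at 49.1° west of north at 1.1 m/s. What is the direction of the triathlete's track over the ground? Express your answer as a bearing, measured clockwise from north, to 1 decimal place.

334.2°

Taking east as x and north as y: velocity relative to the water = (0.000, 1.000) m/s; the water relative to ground = (-0.831, 0.720) m/s.
Velocity relative to ground = (0.000, 1.000) + (-0.831, 0.720) = (-0.831, 1.720) m/s.
Bearing = atan2(-0.83, 1.72) = 334.20° clockwise from north.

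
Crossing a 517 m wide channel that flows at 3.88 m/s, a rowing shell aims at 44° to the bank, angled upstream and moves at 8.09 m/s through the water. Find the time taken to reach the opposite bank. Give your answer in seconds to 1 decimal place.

92.0 s

The component of the rowing shell's velocity perpendicular to the bank is 8.09 × sin 44° = 5.620 m/s.
The current is parallel to the bank, so it does not affect the crossing time.
Time = 517 / 5.620 = 91.996 s.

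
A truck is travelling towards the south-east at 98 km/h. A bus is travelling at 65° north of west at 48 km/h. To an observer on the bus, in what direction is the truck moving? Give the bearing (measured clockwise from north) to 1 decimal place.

141.5°

Taking east as x and north as y: truck velocity = (69.296, -69.296) km/h; bus velocity = (-20.286, 43.503) km/h.
Velocity of truck relative to bus = (69.296, -69.296) − (-20.286, 43.503) = (89.582, -112.799) km/h.
Bearing = atan2(89.58, -112.80) = 141.54° clockwise from north.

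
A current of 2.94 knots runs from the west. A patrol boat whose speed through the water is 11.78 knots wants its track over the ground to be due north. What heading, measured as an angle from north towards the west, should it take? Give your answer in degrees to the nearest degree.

The current pushes perpendicular to the desired track; the heading must have a component into the current equal to 2.94 knots: 11.78 sin θ = 2.94.
sin θ = 0.2496, so θ = 14.452°.

14°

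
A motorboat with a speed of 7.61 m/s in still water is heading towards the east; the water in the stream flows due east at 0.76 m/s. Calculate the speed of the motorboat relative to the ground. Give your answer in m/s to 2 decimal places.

8.37 m/s

Taking east as x and north as y: velocity relative to the water = (7.610, 0.000) m/s; the water relative to ground = (0.760, 0.000) m/s.
Velocity relative to ground = (7.610, 0.000) + (0.760, 0.000) = (8.370, 0.000) m/s.
Speed = |(8.370, 0.000)| = 8.370 m/s.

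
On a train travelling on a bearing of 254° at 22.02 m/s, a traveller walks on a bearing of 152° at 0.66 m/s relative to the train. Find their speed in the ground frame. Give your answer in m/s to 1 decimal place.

21.9 m/s

Taking east as x and north as y: train velocity = (-21.167, -6.070) m/s; traveller velocity relative to train = (0.310, -0.583) m/s.
Velocity relative to ground = (-21.167, -6.070) + (0.310, -0.583) = (-20.857, -6.652) m/s.
Speed = |(-20.857, -6.652)| = 21.892 m/s.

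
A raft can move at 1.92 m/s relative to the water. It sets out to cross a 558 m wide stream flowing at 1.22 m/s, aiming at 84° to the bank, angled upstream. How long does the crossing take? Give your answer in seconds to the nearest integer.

292 s

The component of the raft's velocity perpendicular to the bank is 1.92 × sin 84° = 1.909 m/s.
Only the cross-stream component determines the crossing time; the current contributes nothing perpendicular to the bank.
Time = 558 / 1.909 = 292.226 s.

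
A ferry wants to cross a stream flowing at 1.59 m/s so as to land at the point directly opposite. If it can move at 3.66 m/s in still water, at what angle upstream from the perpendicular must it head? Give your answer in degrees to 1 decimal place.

25.7°

To cancel the current, the upstream component of the ferry's velocity must equal the flow: 3.66 sin θ = 1.59.
sin θ = 1.59 / 3.66 = 0.4344.
θ = arcsin(0.4344) = 25.749°.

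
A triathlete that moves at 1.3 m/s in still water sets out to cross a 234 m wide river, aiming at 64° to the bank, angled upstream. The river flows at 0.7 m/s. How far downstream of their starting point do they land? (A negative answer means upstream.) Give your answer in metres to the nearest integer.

26 m

Perpendicular speed = 1.168 m/s; crossing time = 234 / 1.168 = 200.268 s.
Net downstream speed = 0.130 m/s.
Drift = 0.130 × 200.268 = 26.058 m (downstream).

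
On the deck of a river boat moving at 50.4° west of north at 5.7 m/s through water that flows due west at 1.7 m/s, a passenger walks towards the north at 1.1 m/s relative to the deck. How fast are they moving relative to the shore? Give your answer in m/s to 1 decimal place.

7.7 m/s

In east/north components (m/s): passenger relative to river boat = (0.000, 1.100); river boat relative to water = (-4.392, 3.633); water relative to ground = (-1.700, 0.000).
Sum = (-6.092, 4.733) m/s.
Speed = |(-6.092, 4.733)| = 7.715 m/s.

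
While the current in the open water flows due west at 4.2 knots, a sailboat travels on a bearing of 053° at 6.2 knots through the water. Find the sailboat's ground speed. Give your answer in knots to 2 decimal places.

Taking east as x and north as y: velocity relative to the water = (4.952, 3.731) knots; the water relative to ground = (-4.200, 0.000) knots.
Velocity relative to ground = (4.952, 3.731) + (-4.200, 0.000) = (0.752, 3.731) knots.
Speed = |(0.752, 3.731)| = 3.806 knots.

3.81 knots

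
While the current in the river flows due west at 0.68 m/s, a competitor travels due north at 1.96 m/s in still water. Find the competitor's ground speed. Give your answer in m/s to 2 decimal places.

2.07 m/s

Taking east as x and north as y: velocity relative to the water = (0.000, 1.960) m/s; the water relative to ground = (-0.680, 0.000) m/s.
Velocity relative to ground = (0.000, 1.960) + (-0.680, 0.000) = (-0.680, 1.960) m/s.
Speed = |(-0.680, 1.960)| = 2.075 m/s.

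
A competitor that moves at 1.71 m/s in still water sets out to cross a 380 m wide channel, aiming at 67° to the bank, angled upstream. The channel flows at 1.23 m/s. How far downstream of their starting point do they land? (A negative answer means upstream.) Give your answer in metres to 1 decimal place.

Perpendicular speed = 1.574 m/s; crossing time = 380 / 1.574 = 241.413 s.
Net downstream speed = 0.562 m/s.
Drift = 0.562 × 241.413 = 135.638 m (downstream).

135.6 m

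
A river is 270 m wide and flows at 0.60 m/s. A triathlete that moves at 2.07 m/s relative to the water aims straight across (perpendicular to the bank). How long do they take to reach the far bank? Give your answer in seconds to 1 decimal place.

The component of the triathlete's velocity perpendicular to the bank is 2.07 m/s.
Only the cross-stream component determines the crossing time; the current contributes nothing perpendicular to the bank.
Time = 270 / 2.070 = 130.435 s.

130.4 s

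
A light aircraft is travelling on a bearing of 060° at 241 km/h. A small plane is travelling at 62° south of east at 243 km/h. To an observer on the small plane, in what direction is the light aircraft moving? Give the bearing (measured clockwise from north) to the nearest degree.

Taking east as x and north as y: light aircraft velocity = (208.712, 120.500) km/h; small plane velocity = (114.082, -214.556) km/h.
Velocity of light aircraft relative to small plane = (208.712, 120.500) − (114.082, -214.556) = (94.631, 335.056) km/h.
Bearing = atan2(94.63, 335.06) = 15.77° clockwise from north.

016°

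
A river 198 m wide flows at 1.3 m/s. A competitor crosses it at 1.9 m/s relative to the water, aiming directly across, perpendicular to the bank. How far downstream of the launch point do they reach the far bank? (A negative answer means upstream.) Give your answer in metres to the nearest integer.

Perpendicular speed = 1.900 m/s; crossing time = 198 / 1.900 = 104.211 s.
Net downstream speed = 1.300 m/s.
Drift = 1.300 × 104.211 = 135.474 m (downstream).

135 m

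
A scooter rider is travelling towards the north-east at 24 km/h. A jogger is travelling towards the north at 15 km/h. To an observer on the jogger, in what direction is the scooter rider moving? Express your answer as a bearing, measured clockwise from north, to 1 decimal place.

Taking east as x and north as y: scooter rider velocity = (16.971, 16.971) km/h; jogger velocity = (0.000, 15.000) km/h.
Velocity of scooter rider relative to jogger = (16.971, 16.971) − (0.000, 15.000) = (16.971, 1.971) km/h.
Bearing = atan2(16.97, 1.97) = 83.38° clockwise from north.

083.4°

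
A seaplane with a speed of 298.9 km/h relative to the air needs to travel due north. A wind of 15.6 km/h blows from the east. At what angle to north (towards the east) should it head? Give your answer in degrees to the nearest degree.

The wind pushes perpendicular to the desired track; the heading must have a component into the wind equal to 15.6 km/h: 298.9 sin θ = 15.6.
sin θ = 0.0522, so θ = 2.992°.

3°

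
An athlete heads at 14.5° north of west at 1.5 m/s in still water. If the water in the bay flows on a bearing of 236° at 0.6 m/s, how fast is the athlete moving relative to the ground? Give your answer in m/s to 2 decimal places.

1.95 m/s

Taking east as x and north as y: velocity relative to the water = (-1.452, 0.376) m/s; the water relative to ground = (-0.497, -0.336) m/s.
Velocity relative to ground = (-1.452, 0.376) + (-0.497, -0.336) = (-1.950, 0.040) m/s.
Speed = |(-1.950, 0.040)| = 1.950 m/s.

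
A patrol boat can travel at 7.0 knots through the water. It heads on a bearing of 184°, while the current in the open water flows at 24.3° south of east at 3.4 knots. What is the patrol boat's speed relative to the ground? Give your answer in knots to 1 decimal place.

8.8 knots

Taking east as x and north as y: velocity relative to the water = (-0.488, -6.983) knots; the water relative to ground = (3.099, -1.399) knots.
Velocity relative to ground = (-0.488, -6.983) + (3.099, -1.399) = (2.610, -8.382) knots.
Speed = |(2.610, -8.382)| = 8.779 knots.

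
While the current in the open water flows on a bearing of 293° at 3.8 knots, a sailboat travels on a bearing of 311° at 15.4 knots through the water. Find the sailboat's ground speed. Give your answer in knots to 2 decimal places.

19.05 knots

Taking east as x and north as y: velocity relative to the water = (-11.623, 10.103) knots; the water relative to ground = (-3.498, 1.485) knots.
Velocity relative to ground = (-11.623, 10.103) + (-3.498, 1.485) = (-15.120, 11.588) knots.
Speed = |(-15.120, 11.588)| = 19.050 knots.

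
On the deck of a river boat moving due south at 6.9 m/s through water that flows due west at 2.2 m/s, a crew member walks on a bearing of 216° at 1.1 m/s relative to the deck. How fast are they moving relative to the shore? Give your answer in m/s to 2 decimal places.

8.29 m/s

In east/north components (m/s): crew member relative to river boat = (-0.647, -0.890); river boat relative to water = (0.000, -6.900); water relative to ground = (-2.200, 0.000).
Sum = (-2.847, -7.790) m/s.
Speed = |(-2.847, -7.790)| = 8.294 m/s.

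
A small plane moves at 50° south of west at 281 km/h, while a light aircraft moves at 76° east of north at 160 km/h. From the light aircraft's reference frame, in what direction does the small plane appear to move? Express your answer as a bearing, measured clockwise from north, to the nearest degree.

233°

Taking east as x and north as y: small plane velocity = (-180.623, -215.258) km/h; light aircraft velocity = (155.247, 38.708) km/h.
Velocity of small plane relative to light aircraft = (-180.623, -215.258) − (155.247, 38.708) = (-335.871, -253.966) km/h.
Bearing = atan2(-335.87, -253.97) = 232.91° clockwise from north.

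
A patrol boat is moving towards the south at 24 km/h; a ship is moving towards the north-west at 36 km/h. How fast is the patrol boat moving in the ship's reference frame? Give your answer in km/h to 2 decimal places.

55.62 km/h

Taking east as x and north as y: patrol boat velocity = (0.000, -24.000) km/h; ship velocity = (-25.456, 25.456) km/h.
Velocity of patrol boat relative to ship = (0.000, -24.000) − (-25.456, 25.456) = (25.456, -49.456) km/h.
Magnitude = |(25.456, -49.456)| = 55.623 km/h.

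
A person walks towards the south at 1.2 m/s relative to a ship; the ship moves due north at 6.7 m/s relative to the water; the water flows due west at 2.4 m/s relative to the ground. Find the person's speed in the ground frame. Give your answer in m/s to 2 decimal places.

6.00 m/s

In east/north components (m/s): person relative to ship = (0.000, -1.200); ship relative to water = (0.000, 6.700); water relative to ground = (-2.400, 0.000).
Sum = (-2.400, 5.500) m/s.
Speed = |(-2.400, 5.500)| = 6.001 m/s.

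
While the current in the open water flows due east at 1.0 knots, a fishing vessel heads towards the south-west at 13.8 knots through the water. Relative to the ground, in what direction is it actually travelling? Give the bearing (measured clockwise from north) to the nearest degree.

Taking east as x and north as y: velocity relative to the water = (-9.758, -9.758) knots; the water relative to ground = (1.000, 0.000) knots.
Velocity relative to ground = (-9.758, -9.758) + (1.000, 0.000) = (-8.758, -9.758) knots.
Bearing = atan2(-8.76, -9.76) = 221.91° clockwise from north.

222°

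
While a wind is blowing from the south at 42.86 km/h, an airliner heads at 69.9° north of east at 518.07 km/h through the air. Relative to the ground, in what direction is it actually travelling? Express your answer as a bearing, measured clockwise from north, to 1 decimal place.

Taking east as x and north as y: velocity relative to the air = (178.040, 486.517) km/h; the air relative to ground = (0.000, 42.860) km/h.
Velocity relative to ground = (178.040, 486.517) + (0.000, 42.860) = (178.040, 529.377) km/h.
Bearing = atan2(178.04, 529.38) = 18.59° clockwise from north.

018.6°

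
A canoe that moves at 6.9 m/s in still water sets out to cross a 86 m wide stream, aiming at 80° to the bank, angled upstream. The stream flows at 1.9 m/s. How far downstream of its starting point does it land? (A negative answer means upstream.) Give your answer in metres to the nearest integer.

9 m

Perpendicular speed = 6.795 m/s; crossing time = 86 / 6.795 = 12.656 s.
Net downstream speed = 0.702 m/s.
Drift = 0.702 × 12.656 = 8.882 m (downstream).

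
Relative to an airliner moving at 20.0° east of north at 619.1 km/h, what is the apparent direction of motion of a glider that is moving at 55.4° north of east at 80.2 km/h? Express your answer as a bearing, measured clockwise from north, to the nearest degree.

198°

Taking east as x and north as y: glider velocity = (45.541, 66.016) km/h; airliner velocity = (211.745, 581.764) km/h.
Velocity of glider relative to airliner = (45.541, 66.016) − (211.745, 581.764) = (-166.204, -515.748) km/h.
Bearing = atan2(-166.20, -515.75) = 197.86° clockwise from north.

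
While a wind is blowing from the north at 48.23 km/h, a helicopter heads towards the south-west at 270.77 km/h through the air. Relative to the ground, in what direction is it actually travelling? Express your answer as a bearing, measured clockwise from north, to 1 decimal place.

218.6°

Taking east as x and north as y: velocity relative to the air = (-191.463, -191.463) km/h; the air relative to ground = (0.000, -48.230) km/h.
Velocity relative to ground = (-191.463, -191.463) + (0.000, -48.230) = (-191.463, -239.693) km/h.
Bearing = atan2(-191.46, -239.69) = 218.62° clockwise from north.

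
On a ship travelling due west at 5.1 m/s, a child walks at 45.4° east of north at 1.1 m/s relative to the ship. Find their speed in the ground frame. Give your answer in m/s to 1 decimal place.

Taking east as x and north as y: ship velocity = (-5.100, 0.000) m/s; child velocity relative to ship = (0.783, 0.772) m/s.
Velocity relative to ground = (-5.100, 0.000) + (0.783, 0.772) = (-4.317, 0.772) m/s.
Speed = |(-4.317, 0.772)| = 4.385 m/s.

4.4 m/s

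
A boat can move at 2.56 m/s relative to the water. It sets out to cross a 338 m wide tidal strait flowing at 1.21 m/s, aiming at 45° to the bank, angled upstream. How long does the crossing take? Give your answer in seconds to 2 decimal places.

The component of the boat's velocity perpendicular to the bank is 2.56 × sin 45° = 1.810 m/s.
The current is parallel to the bank, so it does not affect the crossing time.
Time = 338 / 1.810 = 186.720 s.

186.72 s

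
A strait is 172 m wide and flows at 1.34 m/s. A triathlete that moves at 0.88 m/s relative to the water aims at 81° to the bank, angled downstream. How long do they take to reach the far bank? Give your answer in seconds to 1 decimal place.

The component of the triathlete's velocity perpendicular to the bank is 0.88 × sin 81° = 0.869 m/s.
Only the cross-stream component determines the crossing time; the current contributes nothing perpendicular to the bank.
Time = 172 / 0.869 = 197.891 s.

197.9 s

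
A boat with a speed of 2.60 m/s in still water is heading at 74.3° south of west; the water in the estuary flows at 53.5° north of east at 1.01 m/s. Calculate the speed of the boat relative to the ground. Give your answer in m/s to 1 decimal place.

1.7 m/s

Taking east as x and north as y: velocity relative to the water = (-0.704, -2.503) m/s; the water relative to ground = (0.601, 0.812) m/s.
Velocity relative to ground = (-0.704, -2.503) + (0.601, 0.812) = (-0.103, -1.691) m/s.
Speed = |(-0.103, -1.691)| = 1.694 m/s.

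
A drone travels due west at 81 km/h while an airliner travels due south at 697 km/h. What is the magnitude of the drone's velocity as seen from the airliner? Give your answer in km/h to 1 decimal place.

Taking east as x and north as y: drone velocity = (-81.000, 0.000) km/h; airliner velocity = (0.000, -697.000) km/h.
Velocity of drone relative to airliner = (-81.000, 0.000) − (0.000, -697.000) = (-81.000, 697.000) km/h.
Magnitude = |(-81.000, 697.000)| = 701.691 km/h.

701.7 km/h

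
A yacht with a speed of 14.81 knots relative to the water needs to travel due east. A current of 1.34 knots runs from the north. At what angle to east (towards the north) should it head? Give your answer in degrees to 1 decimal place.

5.2°

The current pushes perpendicular to the desired track; the heading must have a component into the current equal to 1.34 knots: 14.81 sin θ = 1.34.
sin θ = 0.0905, so θ = 5.191°.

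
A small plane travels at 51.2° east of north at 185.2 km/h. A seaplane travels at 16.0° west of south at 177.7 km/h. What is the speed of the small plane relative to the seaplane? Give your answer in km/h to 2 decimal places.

Taking east as x and north as y: small plane velocity = (144.333, 116.047) km/h; seaplane velocity = (-48.981, -170.816) km/h.
Velocity of small plane relative to seaplane = (144.333, 116.047) − (-48.981, -170.816) = (193.314, 286.863) km/h.
Magnitude = |(193.314, 286.863)| = 345.920 km/h.

345.92 km/h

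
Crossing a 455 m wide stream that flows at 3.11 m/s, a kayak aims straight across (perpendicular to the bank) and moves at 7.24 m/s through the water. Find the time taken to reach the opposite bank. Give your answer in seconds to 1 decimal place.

62.8 s

The component of the kayak's velocity perpendicular to the bank is 7.24 m/s.
The current is parallel to the bank, so it does not affect the crossing time.
Time = 455 / 7.240 = 62.845 s.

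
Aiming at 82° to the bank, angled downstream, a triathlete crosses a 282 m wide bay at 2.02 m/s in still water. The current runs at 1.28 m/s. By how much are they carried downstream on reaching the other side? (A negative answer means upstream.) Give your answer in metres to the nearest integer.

220 m

Perpendicular speed = 2.000 m/s; crossing time = 282 / 2.000 = 140.976 s.
Net downstream speed = 1.561 m/s.
Drift = 1.561 × 140.976 = 220.082 m (downstream).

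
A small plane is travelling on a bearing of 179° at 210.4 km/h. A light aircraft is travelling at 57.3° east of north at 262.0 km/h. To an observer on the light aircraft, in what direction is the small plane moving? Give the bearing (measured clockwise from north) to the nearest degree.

Taking east as x and north as y: small plane velocity = (3.672, -210.368) km/h; light aircraft velocity = (220.476, 141.543) km/h.
Velocity of small plane relative to light aircraft = (3.672, -210.368) − (220.476, 141.543) = (-216.804, -351.911) km/h.
Bearing = atan2(-216.80, -351.91) = 211.64° clockwise from north.

212°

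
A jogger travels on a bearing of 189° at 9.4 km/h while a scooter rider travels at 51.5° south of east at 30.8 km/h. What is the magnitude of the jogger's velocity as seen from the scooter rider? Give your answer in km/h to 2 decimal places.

Taking east as x and north as y: jogger velocity = (-1.470, -9.284) km/h; scooter rider velocity = (19.173, -24.104) km/h.
Velocity of jogger relative to scooter rider = (-1.470, -9.284) − (19.173, -24.104) = (-20.644, 14.820) km/h.
Magnitude = |(-20.644, 14.820)| = 25.413 km/h.

25.41 km/h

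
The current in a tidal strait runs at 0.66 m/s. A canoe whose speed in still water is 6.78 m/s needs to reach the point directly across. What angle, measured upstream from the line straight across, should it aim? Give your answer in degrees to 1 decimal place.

5.6°

To cancel the current, the upstream component of the canoe's velocity must equal the flow: 6.78 sin θ = 0.66.
sin θ = 0.66 / 6.78 = 0.0973.
θ = arcsin(0.0973) = 5.586°.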